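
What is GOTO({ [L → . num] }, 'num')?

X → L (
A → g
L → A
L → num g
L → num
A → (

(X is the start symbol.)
GOTO(I, 'num') = CLOSURE({ [A → αX.β] : [A → α.Xβ] ∈ I, X = 'num' })

Items with dot before 'num', with the dot advanced:
  [L → . num] → [L → num .]
Closure adds nothing (no advanced item has the dot before a non-terminal).

GOTO = { [L → num .] }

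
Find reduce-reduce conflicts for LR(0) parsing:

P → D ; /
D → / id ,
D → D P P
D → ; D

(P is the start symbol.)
A reduce-reduce conflict occurs when an LR(0) state has two complete items [A → α .] and [B → β .] — both call for a reduction, and with no lookahead the parser cannot choose between them.

Augment with P' → P and build the canonical LR(0) collection (I0 = CLOSURE({[P' → . P]}), then GOTO on every symbol after a dot until no new states appear). It has 12 states:
  I0: { [D → . / id ,], [D → . ; D], [D → . D P P], [P → . D ; /], [P' → . P] }  — shift
  I1: { [D → / . id ,] }  — shift
  I2: { [D → . / id ,], [D → . ; D], [D → . D P P], [D → ; . D] }  — shift
  I3: { [D → . / id ,], [D → . ; D], [D → . D P P], [D → D . P P], [P → . D ; /], [P → D . ; /] }  — shift
  I4: { [P' → P .] }  — accept
  I5: { [D → . / id ,], [D → . ; D], [D → . D P P], [D → ; . D], [P → D ; . /] }  — shift
  I6: { [D → . / id ,], [D → . ; D], [D → . D P P], [D → D P . P], [P → . D ; /] }  — shift
  I7: { [D → D P P .] }  — reduce
  I8: { [D → / . id ,], [P → D ; / .] }  — shift, reduce
  I9: { [D → . / id ,], [D → . ; D], [D → . D P P], [D → ; D .], [D → D . P P], [P → . D ; /] }  — shift, reduce
  I10: { [D → / id . ,] }  — shift
  I11: { [D → / id , .] }  — reduce

No state contains more than one complete item.

Answer: No reduce-reduce conflicts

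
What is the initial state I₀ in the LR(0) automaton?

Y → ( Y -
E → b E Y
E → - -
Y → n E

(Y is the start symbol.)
First, augment the grammar with Y' → Y
I₀ = CLOSURE({ [Y' → . Y] }):
  [Y' → . Y] has the dot before Y: add [Y → . ( Y -], [Y → . n E]
No further items can be added.

I₀ = { [Y → . ( Y -], [Y → . n E], [Y' → . Y] }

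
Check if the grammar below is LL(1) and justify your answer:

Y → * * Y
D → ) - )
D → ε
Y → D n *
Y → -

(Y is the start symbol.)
A grammar is LL(1) if for each non-terminal N with multiple productions, the predict sets of those productions are pairwise disjoint, where PREDICT(N → α) = (FIRST(α) \ {ε}) ∪ (FOLLOW(N) if α ⇒* ε).

Relevant sets:
  FIRST(D) = { ')', ε }
  FOLLOW(D) = { 'n' }

For Y:
  PREDICT(Y → '*' '*' Y) = { '*' }
  PREDICT(Y → D n '*') = { ')', 'n' }
  PREDICT(Y → '-') = { '-' }
For D:
  PREDICT(D → ')' '-' ')') = { ')' }
  PREDICT(D → ε) = { 'n' }

All predict sets are disjoint. The grammar IS LL(1).

Answer: Yes, the grammar is LL(1).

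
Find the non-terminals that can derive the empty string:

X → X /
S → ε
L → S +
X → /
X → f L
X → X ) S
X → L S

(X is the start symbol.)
{ 'S' }

A non-terminal is nullable if it can derive ε (the empty string): either it has an ε-production, or it has a production whose right-hand side consists entirely of nullable non-terminals.

ε-productions: S → ε
So S is immediately nullable.
No further non-terminal can be added: every production for the remaining non-terminals contains a terminal or a non-nullable non-terminal.
Nullable = { 'S' }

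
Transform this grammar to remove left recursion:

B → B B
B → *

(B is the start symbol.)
B is directly left-recursive. The standard transformation for
  A → A α₁ | ... | A α_m | β₁ | ... | β_n
is
  A  → β₁ A' | ... | β_n A'
  A' → α₁ A' | ... | α_m A' | ε

B → * becomes B → * B'
B → B B becomes B' → B B'
Add B' → ε

Resulting grammar:
B → * B'
B' → B B'
B' → ε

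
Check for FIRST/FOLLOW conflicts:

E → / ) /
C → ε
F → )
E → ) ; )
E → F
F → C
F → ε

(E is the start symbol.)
No FIRST/FOLLOW conflicts.

A FIRST/FOLLOW conflict occurs when a non-terminal N has a nullable alternative N → β (β ⇒* ε) and another alternative N → α with FIRST(α) ∩ FOLLOW(N) ≠ ∅: on such a lookahead the parser cannot decide between expanding α and letting N vanish via β.

Nullable non-terminals: C, E, F.
FIRST sets used below: FIRST(F) = { ')', ε }, FIRST(C) = { ε }
C has a nullable alternative but only one production, so nothing to check.

E: nullable alternative(s) E → F; FOLLOW(E) = { $ }
  E → / ) /: FIRST \ {ε} = { '/' } — disjoint from FOLLOW(E)
  E → ) ; ): FIRST \ {ε} = { ')' } — disjoint from FOLLOW(E)
  E → F: FIRST \ {ε} = { ')' } — this is the only nullable alternative, skip

F: nullable alternative(s) F → C, F → ε; FOLLOW(F) = { $ }
  F → ): FIRST \ {ε} = { ')' } — disjoint from FOLLOW(F)
  F → C: FIRST \ {ε} = { } — disjoint from FOLLOW(F)
  F → ε: FIRST \ {ε} = { } — disjoint from FOLLOW(F)

No FIRST/FOLLOW conflicts found.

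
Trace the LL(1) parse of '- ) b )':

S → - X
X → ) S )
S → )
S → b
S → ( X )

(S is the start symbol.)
LL(1) parsing maintains a stack (initially the start symbol over $) and the input. At each step: if the stack top is a terminal, match it against the current input token; if it is a non-terminal N, replace it with the RHS of M[N, lookahead] (the unique production whose predict set contains the lookahead).

Stack is shown with the top on the left.

Stack    Input      Action
--------------------------
S $      - ) b ) $  output S → - X
- X $    - ) b ) $  match '-'
X $      ) b ) $    output X → ) S )
) S ) $  ) b ) $    match ')'
S ) $    b ) $      output S → b
b ) $    b ) $      match 'b'
) $      ) $        match ')'
$        $          accept

The string is accepted.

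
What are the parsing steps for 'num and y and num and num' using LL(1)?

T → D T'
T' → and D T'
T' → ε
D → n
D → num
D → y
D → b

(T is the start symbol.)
LL(1) parsing maintains a stack (initially the start symbol over $) and the input. At each step: if the stack top is a terminal, match it against the current input token; if it is a non-terminal N, replace it with the RHS of M[N, lookahead] (the unique production whose predict set contains the lookahead).

Stack is shown with the top on the left.

Stack       Input                        Action
-----------------------------------------------
T $         num and y and num and num $  output T → D T'
D T' $      num and y and num and num $  output D → num
num T' $    num and y and num and num $  match 'num'
T' $        and y and num and num $      output T' → and D T'
and D T' $  and y and num and num $      match 'and'
D T' $      y and num and num $          output D → y
y T' $      y and num and num $          match 'y'
T' $        and num and num $            output T' → and D T'
and D T' $  and num and num $            match 'and'
D T' $      num and num $                output D → num
num T' $    num and num $                match 'num'
T' $        and num $                    output T' → and D T'
and D T' $  and num $                    match 'and'
D T' $      num $                        output D → num
num T' $    num $                        match 'num'
T' $        $                            output T' → ε
$           $                            accept

The string is accepted.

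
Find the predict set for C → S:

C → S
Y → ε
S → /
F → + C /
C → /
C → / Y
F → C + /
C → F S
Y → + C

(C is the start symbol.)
{ '/' }

PREDICT(C → S) = (FIRST(RHS) \ {ε}) ∪ (FOLLOW(C) if ε ∈ FIRST(RHS), i.e. RHS ⇒* ε)
FIRST(S) = { '/' }
FIRST(S) = { '/' }
ε ∉ FIRST(S), so FOLLOW(C) is not added.
PREDICT(C → S) = { '/' }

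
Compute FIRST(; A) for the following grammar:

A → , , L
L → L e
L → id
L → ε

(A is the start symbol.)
To compute FIRST(; A), process the symbols left to right:
Symbol ; is a terminal. Add ';' and stop.
FIRST(; A) = { ';' }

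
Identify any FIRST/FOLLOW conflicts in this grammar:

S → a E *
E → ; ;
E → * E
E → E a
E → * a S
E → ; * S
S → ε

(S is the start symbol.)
Yes. S → a E '*' with FOLLOW(S) on { 'a' }

Nullable non-terminals: S.

S: nullable alternative(s) S → ε; FOLLOW(S) = { $, '*', 'a' }
  S → a E *: FIRST \ {ε} = { 'a' } — overlaps FOLLOW(S) on { 'a' }: CONFLICT
  S → ε: FIRST \ {ε} = { } — this is the only nullable alternative, skip

E has no nullable alternative, so no FIRST/FOLLOW check is needed there.

So the grammar has 1 FIRST/FOLLOW conflict (marked CONFLICT above).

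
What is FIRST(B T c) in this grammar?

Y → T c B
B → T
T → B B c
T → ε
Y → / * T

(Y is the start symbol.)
{ 'c' }

FIRST sets of the non-terminals involved (from the grammar, by fixed-point iteration):
  FIRST(B) = { 'c', ε }
  FIRST(T) = { 'c', ε }

To compute FIRST(B T c), process the symbols left to right:
Symbol B is a non-terminal. Add FIRST(B) \ {ε} = { 'c' }
B is nullable (ε ∈ FIRST(B)), continue to the next symbol.
Symbol T is a non-terminal. Add FIRST(T) \ {ε} = { 'c' }
T is nullable (ε ∈ FIRST(T)), continue to the next symbol.
Symbol c is a terminal. Add 'c' and stop.
FIRST(B T c) = { 'c' }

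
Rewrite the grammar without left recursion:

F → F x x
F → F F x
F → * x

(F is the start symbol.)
F → * x F'
F' → x x F'
F' → F x F'
F' → ε

F is directly left-recursive. The standard transformation for
  A → A α₁ | ... | A α_m | β₁ | ... | β_n
is
  A  → β₁ A' | ... | β_n A'
  A' → α₁ A' | ... | α_m A' | ε

F → * x becomes F → * x F'
F → F x x becomes F' → x x F'
F → F F x becomes F' → F x F'
Add F' → ε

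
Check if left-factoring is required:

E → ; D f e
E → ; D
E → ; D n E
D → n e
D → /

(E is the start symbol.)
Yes, E has productions with common prefix '; D'

Left-factoring is needed when two productions for the same non-terminal
share a common prefix on the right-hand side.

Productions for E:
  E → ; D f e
  E → ; D
  E → ; D n E
Productions for D:
  D → n e
  D → /

Found common prefix '; D' in productions for E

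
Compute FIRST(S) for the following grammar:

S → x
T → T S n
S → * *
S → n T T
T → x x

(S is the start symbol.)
{ '*', 'n', 'x' }

From S → x:
  - x is a terminal: add 'x' and stop
From S → * *:
  - '*' is a terminal: add '*' and stop
From S → n T T:
  - n is a terminal: add 'n' and stop

Collecting: FIRST(S) = { '*', 'n', 'x' }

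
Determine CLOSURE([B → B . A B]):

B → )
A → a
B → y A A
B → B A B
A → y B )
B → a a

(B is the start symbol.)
Start with: [B → B . A B]
  [B → B . A B] has the dot before A: add [A → . a], [A → . y B )]
No further items can be added.

CLOSURE = { [A → . a], [A → . y B )], [B → B . A B] }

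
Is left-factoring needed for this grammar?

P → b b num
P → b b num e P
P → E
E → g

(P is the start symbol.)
Left-factoring is needed when two productions for the same non-terminal
share a common prefix on the right-hand side.

Productions for P:
  P → b b num
  P → b b num e P
  P → E

Found common prefix 'b b num' in productions for P

Answer: Yes, P has productions with common prefix 'b b num'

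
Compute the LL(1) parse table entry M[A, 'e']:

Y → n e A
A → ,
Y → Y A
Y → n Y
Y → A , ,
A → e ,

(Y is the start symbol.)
A → e ,

To find M[A, 'e'], we find productions for A where 'e' is in the predict set (PREDICT(N → α) = (FIRST(α) \ {ε}) ∪ (FOLLOW(N) if α ⇒* ε)).

A → ,: PREDICT = { ',' }
A → e ,: PREDICT = { 'e' }
  'e' is in predict set, so this production goes in M[A, 'e']

M[A, 'e'] = A → e ,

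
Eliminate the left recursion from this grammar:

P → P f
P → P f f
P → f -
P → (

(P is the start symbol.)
P → f - P'
P → ( P'
P' → f P'
P' → f f P'
P' → ε

P is directly left-recursive. The standard transformation for
  A → A α₁ | ... | A α_m | β₁ | ... | β_n
is
  A  → β₁ A' | ... | β_n A'
  A' → α₁ A' | ... | α_m A' | ε

P → f - becomes P → f - P'
P → ( becomes P → ( P'
P → P f becomes P' → f P'
P → P f f becomes P' → f f P'
Add P' → ε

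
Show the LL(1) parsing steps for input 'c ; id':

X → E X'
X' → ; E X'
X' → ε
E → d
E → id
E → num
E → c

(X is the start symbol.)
LL(1) parsing maintains a stack (initially the start symbol over $) and the input. At each step: if the stack top is a terminal, match it against the current input token; if it is a non-terminal N, replace it with the RHS of M[N, lookahead] (the unique production whose predict set contains the lookahead).

Stack is shown with the top on the left.

Stack     Input     Action
--------------------------
X $       c ; id $  output X → E X'
E X' $    c ; id $  output E → c
c X' $    c ; id $  match 'c'
X' $      ; id $    output X' → ; E X'
; E X' $  ; id $    match ';'
E X' $    id $      output E → id
id X' $   id $      match 'id'
X' $      $         output X' → ε
$         $         accept

The string is accepted.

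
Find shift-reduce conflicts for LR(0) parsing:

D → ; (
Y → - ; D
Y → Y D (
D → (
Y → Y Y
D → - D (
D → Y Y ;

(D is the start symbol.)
A shift-reduce conflict occurs when an LR(0) state has both:
  - a complete (reduce) item [A → α .] (dot at the end), and
  - a shift item [B → β . c γ] (dot before a terminal).

Augment with D' → D and build the canonical LR(0) collection (I0 = CLOSURE({[D' → . D]}), then GOTO on every symbol after a dot until no new states appear). It has 16 states:
  I0: { [D → . (], [D → . - D (], [D → . ; (], [D → . Y Y ;], [D' → . D], [Y → . - ; D], [Y → . Y D (], [Y → . Y Y] }  — shift
  I1: { [D → ( .] }  — reduce
  I2: { [D → - . D (], [D → . (], [D → . - D (], [D → . ; (], [D → . Y Y ;], [Y → - . ; D], [Y → . - ; D], [Y → . Y D (], [Y → . Y Y] }  — shift
  I3: { [D → ; . (] }  — shift
  I4: { [D' → D .] }  — accept
  I5: { [D → . (], [D → . - D (], [D → . ; (], [D → . Y Y ;], [D → Y . Y ;], [Y → . - ; D], [Y → . Y D (], [Y → . Y Y], [Y → Y . D (], [Y → Y . Y] }  — shift
  I6: { [Y → Y D . (] }  — shift
  I7: { [D → . (], [D → . - D (], [D → . ; (], [D → . Y Y ;], [D → Y . Y ;], [D → Y Y . ;], [Y → . - ; D], [Y → . Y D (], [Y → . Y Y], [Y → Y . D (], [Y → Y . Y], [Y → Y Y .] }  — shift, reduce
  I8: { [D → ; . (], [D → Y Y ; .] }  — shift, reduce
  I9: { [D → ; ( .] }  — reduce
  I10: { [Y → Y D ( .] }  — reduce
  I11: { [D → . (], [D → . - D (], [D → . ; (], [D → . Y Y ;], [D → ; . (], [Y → - ; . D], [Y → . - ; D], [Y → . Y D (], [Y → . Y Y] }  — shift
  I12: { [D → - D . (] }  — shift
  I13: { [D → - D ( .] }  — reduce
  I14: { [D → ( .], [D → ; ( .] }  — 2 reduces
  I15: { [Y → - ; D .] }  — reduce

I7 contains reduce item [Y → Y Y .] and shift items [D → . (], [D → . - D (], [D → . ; (], [D → Y Y . ;], [Y → . - ; D] — shift-reduce conflict.
I8 contains reduce item [D → Y Y ; .] and shift item [D → ; . (] — shift-reduce conflict.

Answer: Yes — I7: [Y → Y Y .] vs [D → . (]; I8: [D → Y Y ; .] vs [D → ; . (]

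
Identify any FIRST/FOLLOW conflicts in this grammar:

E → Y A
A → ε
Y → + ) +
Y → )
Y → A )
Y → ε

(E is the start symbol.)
No FIRST/FOLLOW conflicts.

Nullable non-terminals: A, E, Y.
FIRST sets used below: FIRST(A) = { ε }
A has a nullable alternative but only one production, so nothing to check.
E has a nullable alternative but only one production, so nothing to check.

Y: nullable alternative(s) Y → ε; FOLLOW(Y) = { $ }
  Y → + ) +: FIRST \ {ε} = { '+' } — disjoint from FOLLOW(Y)
  Y → ): FIRST \ {ε} = { ')' } — disjoint from FOLLOW(Y)
  Y → A ): FIRST \ {ε} = { ')' } — disjoint from FOLLOW(Y)
  Y → ε: FIRST \ {ε} = { } — this is the only nullable alternative, skip

No FIRST/FOLLOW conflicts found.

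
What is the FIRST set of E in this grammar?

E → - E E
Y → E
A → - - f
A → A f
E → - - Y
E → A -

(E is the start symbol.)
{ '-' }

FIRST sets of the other non-terminals involved (by the same procedure, iterated to a fixed point):
  FIRST(A) = { '-' }

From E → - E E:
  - '-' is a terminal: add '-' and stop
From E → - - Y:
  - '-' is a terminal: add '-' and stop
From E → A -:
  - A is a non-terminal: add FIRST(A) \ {ε} = { '-' }
    A is not nullable, so stop

Collecting: FIRST(E) = { '-' }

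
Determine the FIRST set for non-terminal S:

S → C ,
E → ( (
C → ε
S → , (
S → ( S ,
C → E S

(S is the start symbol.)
To compute FIRST(S), examine every production with S on the left-hand side, reading each right-hand side left to right until a non-nullable symbol is reached.

FIRST sets of the other non-terminals involved (by the same procedure, iterated to a fixed point):
  FIRST(C) = { '(', ε }

From S → C ,:
  - C is a non-terminal: add FIRST(C) \ {ε} = { '(' }
    C is nullable, so continue to the next symbol
  - ',' is a terminal: add ',' and stop
From S → , (:
  - ',' is a terminal: add ',' and stop
From S → ( S ,:
  - '(' is a terminal: add '(' and stop

Collecting: FIRST(S) = { '(', ',' }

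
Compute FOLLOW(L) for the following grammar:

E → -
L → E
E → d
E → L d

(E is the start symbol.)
{ 'd' }

To compute FOLLOW(L), find every occurrence of L on a right-hand side N → α L β: add FIRST(β) \ {ε}, and if β is empty or nullable also add FOLLOW(N). Iterate to a fixed point.

In E → L d: L is followed by d, add FIRST(d) \ {ε} = { 'd' }

Taking the union: FOLLOW(L) = { 'd' }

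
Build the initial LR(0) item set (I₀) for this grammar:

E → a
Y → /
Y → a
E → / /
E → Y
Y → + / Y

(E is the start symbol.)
First, augment the grammar with E' → E
I₀ = CLOSURE({ [E' → . E] }):
  [E' → . E] has the dot before E: add [E → . a], [E → . / /], [E → . Y]
  [E → . Y] has the dot before Y: add [Y → . /], [Y → . a], [Y → . + / Y]
No further items can be added.

I₀ = { [E → . / /], [E → . Y], [E → . a], [E' → . E], [Y → . + / Y], [Y → . /], [Y → . a] }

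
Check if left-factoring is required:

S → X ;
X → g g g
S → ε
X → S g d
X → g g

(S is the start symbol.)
Left-factoring is needed when two productions for the same non-terminal
share a common prefix on the right-hand side.

Productions for S:
  S → X ;
  S → ε
Productions for X:
  X → g g g
  X → S g d
  X → g g

Found common prefix 'g g' in productions for X

Answer: Yes, X has productions with common prefix 'g g'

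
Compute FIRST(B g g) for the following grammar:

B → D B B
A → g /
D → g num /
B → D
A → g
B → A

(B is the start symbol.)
{ 'g' }

FIRST sets of the non-terminals involved (from the grammar, by fixed-point iteration):
  FIRST(B) = { 'g' }

To compute FIRST(B g g), process the symbols left to right:
Symbol B is a non-terminal. Add FIRST(B) \ {ε} = { 'g' }
B is not nullable (ε ∉ FIRST(B)), so stop here.
FIRST(B g g) = { 'g' }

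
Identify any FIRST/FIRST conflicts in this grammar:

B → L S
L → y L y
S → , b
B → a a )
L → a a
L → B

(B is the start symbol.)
A FIRST/FIRST conflict occurs when two productions N → α and N → β for the same non-terminal have FIRST(α) ∩ FIRST(β) ≠ ∅ (with ε ∈ FIRST of a nullable right-hand side, so two nullable alternatives also conflict).

FIRST sets of the non-terminals at (or reachable through a nullable prefix from) the front of some alternative:
  FIRST(L) = { 'a', 'y' }
  FIRST(B) = { 'a', 'y' }

Productions for B:
  B → L S: FIRST = { 'a', 'y' }
  B → a a ): FIRST = { 'a' }
Productions for L:
  L → y L y: FIRST = { 'y' }
  L → a a: FIRST = { 'a' }
  L → B: FIRST = { 'a', 'y' }
S has only one production, so no FIRST/FIRST conflict is possible there.

Conflict for B: B → L S and B → a a )
  Overlap: { 'a' }
Conflict for L: L → y L y and L → B
  Overlap: { 'y' }
Conflict for L: L → a a and L → B
  Overlap: { 'a' }

Answer: Yes. B → L S / B → a a ')' on { 'a' }; L → y L y / L → B on { 'y' }; L → a a / L → B on { 'a' }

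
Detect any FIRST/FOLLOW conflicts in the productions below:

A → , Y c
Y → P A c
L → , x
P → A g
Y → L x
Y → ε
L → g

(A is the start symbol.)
No FIRST/FOLLOW conflicts.

Nullable non-terminals: Y.
FIRST sets used below: FIRST(P) = { ',' }, FIRST(L) = { ',', 'g' }

Y: nullable alternative(s) Y → ε; FOLLOW(Y) = { 'c' }
  Y → P A c: FIRST \ {ε} = { ',' } — disjoint from FOLLOW(Y)
  Y → L x: FIRST \ {ε} = { ',', 'g' } — disjoint from FOLLOW(Y)
  Y → ε: FIRST \ {ε} = { } — this is the only nullable alternative, skip

A, L, P have no nullable alternative, so no FIRST/FOLLOW check is needed there.

No FIRST/FOLLOW conflicts found.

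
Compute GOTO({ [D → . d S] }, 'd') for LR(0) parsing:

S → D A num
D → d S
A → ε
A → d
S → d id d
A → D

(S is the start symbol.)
GOTO(I, 'd') = CLOSURE({ [A → αX.β] : [A → α.Xβ] ∈ I, X = 'd' })

Items with dot before 'd', with the dot advanced:
  [D → . d S] → [D → d . S]
Closure of the advanced items:
  [D → d . S] has the dot before S: add [S → . D A num], [S → . d id d]
  [S → . D A num] has the dot before D: add [D → . d S]

GOTO = { [D → . d S], [D → d . S], [S → . D A num], [S → . d id d] }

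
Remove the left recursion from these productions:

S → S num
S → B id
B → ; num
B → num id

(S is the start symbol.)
S is directly left-recursive. The standard transformation for
  A → A α₁ | ... | A α_m | β₁ | ... | β_n
is
  A  → β₁ A' | ... | β_n A'
  A' → α₁ A' | ... | α_m A' | ε

S → B id becomes S → B id S'
S → S num becomes S' → num S'
Add S' → ε

Productions for other non-terminals are unchanged:
  B → ; num
  B → num id

Resulting grammar:
S → B id S'
S' → num S'
S' → ε
B → ; num
B → num id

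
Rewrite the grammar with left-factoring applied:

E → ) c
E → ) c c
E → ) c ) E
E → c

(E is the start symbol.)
Left-factoring transforms A → αβ₁ | αβ₂ into A → αA' and A' → β₁ | β₂
(α is the longest common prefix among the alternatives). Repeat until
no nonterminal has two alternatives with a common prefix.

Round 1: E has alternatives sharing prefix ') c'. Introduce E': E → ) c E'
  Add: E' → ε
  Add: E' → c
  Add: E' → ) E

No remaining common prefixes — done.

Resulting grammar:
E → ) c E'
E' → ε
E' → c
E' → ) E
E → c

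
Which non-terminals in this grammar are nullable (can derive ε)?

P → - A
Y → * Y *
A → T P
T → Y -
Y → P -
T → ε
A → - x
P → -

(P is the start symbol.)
{ 'T' }

A non-terminal is nullable if it can derive ε (the empty string): either it has an ε-production, or it has a production whose right-hand side consists entirely of nullable non-terminals.

ε-productions: T → ε
So T is immediately nullable.
No further non-terminal can be added: every production for the remaining non-terminals contains a terminal or a non-nullable non-terminal.
Nullable = { 'T' }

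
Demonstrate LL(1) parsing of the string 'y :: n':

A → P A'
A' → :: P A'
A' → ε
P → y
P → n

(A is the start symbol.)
Stack is shown with the top on the left.

Stack      Input     Action
---------------------------
A $        y :: n $  output A → P A'
P A' $     y :: n $  output P → y
y A' $     y :: n $  match 'y'
A' $       :: n $    output A' → :: P A'
:: P A' $  :: n $    match '::'
P A' $     n $       output P → n
n A' $     n $       match 'n'
A' $       $         output A' → ε
$          $         accept

The string is accepted.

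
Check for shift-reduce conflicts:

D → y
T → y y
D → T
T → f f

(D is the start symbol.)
Yes — I4: [D → y .] vs [T → y . y]

A shift-reduce conflict occurs when an LR(0) state has both:
  - a complete (reduce) item [A → α .] (dot at the end), and
  - a shift item [B → β . c γ] (dot before a terminal).

Augment with D' → D and build the canonical LR(0) collection (I0 = CLOSURE({[D' → . D]}), then GOTO on every symbol after a dot until no new states appear). It has 7 states:
  I0: { [D → . T], [D → . y], [D' → . D], [T → . f f], [T → . y y] }  — shift
  I1: { [D' → D .] }  — accept
  I2: { [D → T .] }  — reduce
  I3: { [T → f . f] }  — shift
  I4: { [D → y .], [T → y . y] }  — shift, reduce
  I5: { [T → y y .] }  — reduce
  I6: { [T → f f .] }  — reduce

I4 contains reduce item [D → y .] and shift item [T → y . y] — shift-reduce conflict.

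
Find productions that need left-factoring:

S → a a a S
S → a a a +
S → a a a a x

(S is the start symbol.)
Left-factoring is needed when two productions for the same non-terminal
share a common prefix on the right-hand side.

Productions for S:
  S → a a a S
  S → a a a +
  S → a a a a x

Found common prefix 'a a a' in productions for S

Answer: Yes, S has productions with common prefix 'a a a'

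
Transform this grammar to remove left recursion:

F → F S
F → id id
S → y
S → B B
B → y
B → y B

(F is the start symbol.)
F → id id F'
F' → S F'
F' → ε
S → y
S → B B
B → y
B → y B

F is directly left-recursive. The standard transformation for
  A → A α₁ | ... | A α_m | β₁ | ... | β_n
is
  A  → β₁ A' | ... | β_n A'
  A' → α₁ A' | ... | α_m A' | ε

F → id id becomes F → id id F'
F → F S becomes F' → S F'
Add F' → ε

Productions for other non-terminals are unchanged:
  S → y
  S → B B
  B → y
  B → y B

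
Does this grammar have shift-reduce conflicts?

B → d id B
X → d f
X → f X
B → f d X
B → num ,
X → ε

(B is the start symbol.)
A shift-reduce conflict occurs when an LR(0) state has both:
  - a complete (reduce) item [A → α .] (dot at the end), and
  - a shift item [B → β . c γ] (dot before a terminal).

Augment with B' → B and build the canonical LR(0) collection (I0 = CLOSURE({[B' → . B]}), then GOTO on every symbol after a dot until no new states appear). It has 14 states:
  I0: { [B → . d id B], [B → . f d X], [B → . num ,], [B' → . B] }  — shift
  I1: { [B' → B .] }  — accept
  I2: { [B → d . id B] }  — shift
  I3: { [B → f . d X] }  — shift
  I4: { [B → num . ,] }  — shift
  I5: { [B → num , .] }  — reduce
  I6: { [B → f d . X], [X → . d f], [X → . f X], [X → .] }  — shift, reduce
  I7: { [B → f d X .] }  — reduce
  I8: { [X → d . f] }  — shift
  I9: { [X → . d f], [X → . f X], [X → .], [X → f . X] }  — shift, reduce
  I10: { [X → f X .] }  — reduce
  I11: { [X → d f .] }  — reduce
  I12: { [B → . d id B], [B → . f d X], [B → . num ,], [B → d id . B] }  — shift
  I13: { [B → d id B .] }  — reduce

I6 contains reduce item [X → .] and shift items [X → . d f], [X → . f X] — shift-reduce conflict.
I9 contains reduce item [X → .] and shift items [X → . d f], [X → . f X] — shift-reduce conflict.

Answer: Yes — I6: [X → .] vs [X → . d f]; I9: [X → .] vs [X → . d f]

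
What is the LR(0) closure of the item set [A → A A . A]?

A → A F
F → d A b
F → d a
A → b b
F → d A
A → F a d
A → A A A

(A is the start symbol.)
Start with: [A → A A . A]
  [A → A A . A] has the dot before A: add [A → . A F], [A → . b b], [A → . F a d], [A → . A A A]
  [A → . F a d] has the dot before F: add [F → . d A b], [F → . d a], [F → . d A]
No further items can be added.

CLOSURE = { [A → . A A A], [A → . A F], [A → . F a d], [A → . b b], [A → A A . A], [F → . d A b], [F → . d A], [F → . d a] }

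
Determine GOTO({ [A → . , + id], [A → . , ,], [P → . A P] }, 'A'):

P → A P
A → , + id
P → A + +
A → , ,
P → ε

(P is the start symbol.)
GOTO(I, 'A') = CLOSURE({ [A → αX.β] : [A → α.Xβ] ∈ I, X = 'A' })

Items with dot before 'A', with the dot advanced:
  [P → . A P] → [P → A . P]
Closure of the advanced items:
  [P → A . P] has the dot before P: add [P → . A P], [P → . A + +], [P → .]
  [P → . A P] has the dot before A: add [A → . , + id], [A → . , ,]

GOTO = { [A → . , + id], [A → . , ,], [P → . A + +], [P → . A P], [P → .], [P → A . P] }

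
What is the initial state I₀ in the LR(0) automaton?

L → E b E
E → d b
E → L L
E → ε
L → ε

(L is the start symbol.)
First, augment the grammar with L' → L
I₀ = CLOSURE({ [L' → . L] }):
  [L' → . L] has the dot before L: add [L → . E b E], [L → .]
  [L → . E b E] has the dot before E: add [E → . d b], [E → . L L], [E → .]
No further items can be added.

I₀ = { [E → . L L], [E → . d b], [E → .], [L → . E b E], [L → .], [L' → . L] }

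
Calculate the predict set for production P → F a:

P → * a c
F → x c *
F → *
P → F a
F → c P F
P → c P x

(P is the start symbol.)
{ '*', 'c', 'x' }

PREDICT(P → F a) = (FIRST(RHS) \ {ε}) ∪ (FOLLOW(P) if ε ∈ FIRST(RHS), i.e. RHS ⇒* ε)
FIRST(F) = { '*', 'c', 'x' }
FIRST(F a) = { '*', 'c', 'x' }
ε ∉ FIRST(F a), so FOLLOW(P) is not added.
PREDICT(P → F a) = { '*', 'c', 'x' }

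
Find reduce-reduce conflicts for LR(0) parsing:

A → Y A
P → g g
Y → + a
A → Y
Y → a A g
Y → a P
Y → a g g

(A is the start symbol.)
A reduce-reduce conflict occurs when an LR(0) state has two complete items [A → α .] and [B → β .] — both call for a reduction, and with no lookahead the parser cannot choose between them.

Augment with A' → A and build the canonical LR(0) collection (I0 = CLOSURE({[A' → . A]}), then GOTO on every symbol after a dot until no new states appear). It has 12 states:
  I0: { [A → . Y A], [A → . Y], [A' → . A], [Y → . + a], [Y → . a A g], [Y → . a P], [Y → . a g g] }  — shift
  I1: { [Y → + . a] }  — shift
  I2: { [A' → A .] }  — accept
  I3: { [A → . Y A], [A → . Y], [A → Y . A], [A → Y .], [Y → . + a], [Y → . a A g], [Y → . a P], [Y → . a g g] }  — shift, reduce
  I4: { [A → . Y A], [A → . Y], [P → . g g], [Y → . + a], [Y → . a A g], [Y → . a P], [Y → . a g g], [Y → a . A g], [Y → a . P], [Y → a . g g] }  — shift
  I5: { [Y → a A . g] }  — shift
  I6: { [Y → a P .] }  — reduce
  I7: { [P → g . g], [Y → a g . g] }  — shift
  I8: { [P → g g .], [Y → a g g .] }  — 2 reduces
  I9: { [Y → a A g .] }  — reduce
  I10: { [A → Y A .] }  — reduce
  I11: { [Y → + a .] }  — reduce

I8 contains complete items [P → g g .], [Y → a g g .] — reduce-reduce conflict.

Answer: Yes — I8: [P → g g .] vs [Y → a g g .]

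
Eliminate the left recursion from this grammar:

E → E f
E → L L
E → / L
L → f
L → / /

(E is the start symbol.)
E is directly left-recursive. The standard transformation for
  A → A α₁ | ... | A α_m | β₁ | ... | β_n
is
  A  → β₁ A' | ... | β_n A'
  A' → α₁ A' | ... | α_m A' | ε

E → L L becomes E → L L E'
E → / L becomes E → / L E'
E → E f becomes E' → f E'
Add E' → ε

Productions for other non-terminals are unchanged:
  L → f
  L → / /

Resulting grammar:
E → L L E'
E → / L E'
E' → f E'
E' → ε
L → f
L → / /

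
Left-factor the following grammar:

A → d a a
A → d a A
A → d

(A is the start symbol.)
Left-factoring transforms A → αβ₁ | αβ₂ into A → αA' and A' → β₁ | β₂
(α is the longest common prefix among the alternatives). Repeat until
no nonterminal has two alternatives with a common prefix.

Round 1: A has alternatives sharing prefix 'd'. Introduce A': A → d A'
  Add: A' → a a
  Add: A' → a A
  Add: A' → ε

Round 2: A' has alternatives sharing prefix 'a'. Introduce A'': A' → a A''
  Add: A'' → a
  Add: A'' → A

No remaining common prefixes — done.

Resulting grammar:
A → d A'
A' → a A''
A'' → a
A'' → A
A' → ε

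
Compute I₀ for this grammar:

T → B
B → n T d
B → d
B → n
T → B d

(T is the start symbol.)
First, augment the grammar with T' → T
I₀ = CLOSURE({ [T' → . T] }):
  [T' → . T] has the dot before T: add [T → . B], [T → . B d]
  [T → . B] has the dot before B: add [B → . n T d], [B → . d], [B → . n]
No further items can be added.

I₀ = { [B → . d], [B → . n T d], [B → . n], [T → . B d], [T → . B], [T' → . T] }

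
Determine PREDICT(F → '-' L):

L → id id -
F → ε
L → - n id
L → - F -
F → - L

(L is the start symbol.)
{ '-' }

PREDICT(F → '-' L) = (FIRST(RHS) \ {ε}) ∪ (FOLLOW(F) if ε ∈ FIRST(RHS), i.e. RHS ⇒* ε)
FIRST('-' L) = { '-' }
ε ∉ FIRST('-' L), so FOLLOW(F) is not added.
PREDICT(F → '-' L) = { '-' }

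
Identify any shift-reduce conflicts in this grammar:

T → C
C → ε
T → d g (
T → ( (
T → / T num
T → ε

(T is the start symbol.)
A shift-reduce conflict occurs when an LR(0) state has both:
  - a complete (reduce) item [A → α .] (dot at the end), and
  - a shift item [B → β . c γ] (dot before a terminal).

Augment with T' → T and build the canonical LR(0) collection (I0 = CLOSURE({[T' → . T]}), then GOTO on every symbol after a dot until no new states appear). It has 11 states:
  I0: { [C → .], [T → . ( (], [T → . / T num], [T → . C], [T → . d g (], [T → .], [T' → . T] }  — shift, 2 reduces
  I1: { [T → ( . (] }  — shift
  I2: { [C → .], [T → . ( (], [T → . / T num], [T → . C], [T → . d g (], [T → .], [T → / . T num] }  — shift, 2 reduces
  I3: { [T → C .] }  — reduce
  I4: { [T' → T .] }  — accept
  I5: { [T → d . g (] }  — shift
  I6: { [T → d g . (] }  — shift
  I7: { [T → d g ( .] }  — reduce
  I8: { [T → / T . num] }  — shift
  I9: { [T → / T num .] }  — reduce
  I10: { [T → ( ( .] }  — reduce

I0 contains reduce items [C → .], [T → .] and shift items [T → . ( (], [T → . / T num], [T → . d g (] — shift-reduce conflict.
I2 contains reduce items [C → .], [T → .] and shift items [T → . ( (], [T → . / T num], [T → . d g (] — shift-reduce conflict.

Answer: Yes — I0: [C → .] vs [T → . ( (]; I2: [C → .] vs [T → . ( (]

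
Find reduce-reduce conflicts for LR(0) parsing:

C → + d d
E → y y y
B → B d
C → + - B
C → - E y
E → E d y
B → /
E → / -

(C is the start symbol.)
No reduce-reduce conflicts

A reduce-reduce conflict occurs when an LR(0) state has two complete items [A → α .] and [B → β .] — both call for a reduction, and with no lookahead the parser cannot choose between them.

Augment with C' → C and build the canonical LR(0) collection (I0 = CLOSURE({[C' → . C]}), then GOTO on every symbol after a dot until no new states appear). It has 19 states:
  I0: { [C → . + - B], [C → . + d d], [C → . - E y], [C' → . C] }  — shift
  I1: { [C → + . - B], [C → + . d d] }  — shift
  I2: { [C → - . E y], [E → . / -], [E → . E d y], [E → . y y y] }  — shift
  I3: { [C' → C .] }  — accept
  I4: { [E → / . -] }  — shift
  I5: { [C → - E . y], [E → E . d y] }  — shift
  I6: { [E → y . y y] }  — shift
  I7: { [E → y y . y] }  — shift
  I8: { [E → y y y .] }  — reduce
  I9: { [E → E d . y] }  — shift
  I10: { [C → - E y .] }  — reduce
  I11: { [E → E d y .] }  — reduce
  I12: { [E → / - .] }  — reduce
  I13: { [B → . /], [B → . B d], [C → + - . B] }  — shift
  I14: { [C → + d . d] }  — shift
  I15: { [C → + d d .] }  — reduce
  I16: { [B → / .] }  — reduce
  I17: { [B → B . d], [C → + - B .] }  — shift, reduce
  I18: { [B → B d .] }  — reduce

No state contains more than one complete item.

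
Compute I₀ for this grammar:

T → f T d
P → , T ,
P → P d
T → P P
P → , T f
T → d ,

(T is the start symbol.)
{ [P → . , T ,], [P → . , T f], [P → . P d], [T → . P P], [T → . d ,], [T → . f T d], [T' → . T] }

First, augment the grammar with T' → T
I₀ = CLOSURE({ [T' → . T] }):
  [T' → . T] has the dot before T: add [T → . f T d], [T → . P P], [T → . d ,]
  [T → . P P] has the dot before P: add [P → . , T ,], [P → . P d], [P → . , T f]
No further items can be added.

I₀ = { [P → . , T ,], [P → . , T f], [P → . P d], [T → . P P], [T → . d ,], [T → . f T d], [T' → . T] }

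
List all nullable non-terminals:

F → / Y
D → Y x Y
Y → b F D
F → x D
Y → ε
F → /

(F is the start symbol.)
ε-productions: Y → ε
So Y is immediately nullable.
No further non-terminal can be added: every production for the remaining non-terminals contains a terminal or a non-nullable non-terminal.
Nullable = { 'Y' }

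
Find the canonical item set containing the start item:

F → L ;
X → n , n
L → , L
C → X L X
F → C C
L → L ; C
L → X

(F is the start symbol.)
{ [C → . X L X], [F → . C C], [F → . L ;], [F' → . F], [L → . , L], [L → . L ; C], [L → . X], [X → . n , n] }

First, augment the grammar with F' → F
I₀ = CLOSURE({ [F' → . F] }):
  [F' → . F] has the dot before F: add [F → . L ;], [F → . C C]
  [F → . L ;] has the dot before L: add [L → . , L], [L → . L ; C], [L → . X]
  [F → . C C] has the dot before C: add [C → . X L X]
  [L → . X] has the dot before X: add [X → . n , n]
No further items can be added.

I₀ = { [C → . X L X], [F → . C C], [F → . L ;], [F' → . F], [L → . , L], [L → . L ; C], [L → . X], [X → . n , n] }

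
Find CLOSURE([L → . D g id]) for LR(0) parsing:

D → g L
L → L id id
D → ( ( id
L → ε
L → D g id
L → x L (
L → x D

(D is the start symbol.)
Start with: [L → . D g id]
  [L → . D g id] has the dot before D: add [D → . g L], [D → . ( ( id]
No further items can be added.

CLOSURE = { [D → . ( ( id], [D → . g L], [L → . D g id] }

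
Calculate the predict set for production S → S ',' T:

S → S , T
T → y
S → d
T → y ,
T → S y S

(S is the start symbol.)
PREDICT(S → S ',' T) = (FIRST(RHS) \ {ε}) ∪ (FOLLOW(S) if ε ∈ FIRST(RHS), i.e. RHS ⇒* ε)
FIRST(S) = { 'd' }
FIRST(S ',' T) = { 'd' }
ε ∉ FIRST(S ',' T), so FOLLOW(S) is not added.
PREDICT(S → S ',' T) = { 'd' }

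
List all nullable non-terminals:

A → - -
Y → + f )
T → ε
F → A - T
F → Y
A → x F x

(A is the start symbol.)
ε-productions: T → ε
So T is immediately nullable.
No further non-terminal can be added: every production for the remaining non-terminals contains a terminal or a non-nullable non-terminal.
Nullable = { 'T' }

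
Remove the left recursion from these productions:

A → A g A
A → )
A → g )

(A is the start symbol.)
A is directly left-recursive. The standard transformation for
  A → A α₁ | ... | A α_m | β₁ | ... | β_n
is
  A  → β₁ A' | ... | β_n A'
  A' → α₁ A' | ... | α_m A' | ε

A → ) becomes A → ) A'
A → g ) becomes A → g ) A'
A → A g A becomes A' → g A A'
Add A' → ε

Resulting grammar:
A → ) A'
A → g ) A'
A' → g A A'
A' → ε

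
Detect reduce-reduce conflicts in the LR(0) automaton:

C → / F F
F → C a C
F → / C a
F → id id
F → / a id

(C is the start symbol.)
No reduce-reduce conflicts

A reduce-reduce conflict occurs when an LR(0) state has two complete items [A → α .] and [B → β .] — both call for a reduction, and with no lookahead the parser cannot choose between them.

Augment with C' → C and build the canonical LR(0) collection (I0 = CLOSURE({[C' → . C]}), then GOTO on every symbol after a dot until no new states appear). It has 15 states:
  I0: { [C → . / F F], [C' → . C] }  — shift
  I1: { [C → . / F F], [C → / . F F], [F → . / C a], [F → . / a id], [F → . C a C], [F → . id id] }  — shift
  I2: { [C' → C .] }  — accept
  I3: { [C → . / F F], [C → / . F F], [F → . / C a], [F → . / a id], [F → . C a C], [F → . id id], [F → / . C a], [F → / . a id] }  — shift
  I4: { [F → C . a C] }  — shift
  I5: { [C → . / F F], [C → / F . F], [F → . / C a], [F → . / a id], [F → . C a C], [F → . id id] }  — shift
  I6: { [F → id . id] }  — shift
  I7: { [F → id id .] }  — reduce
  I8: { [C → / F F .] }  — reduce
  I9: { [C → . / F F], [F → C a . C] }  — shift
  I10: { [F → C a C .] }  — reduce
  I11: { [F → / C . a], [F → C . a C] }  — shift
  I12: { [F → / a . id] }  — shift
  I13: { [F → / a id .] }  — reduce
  I14: { [C → . / F F], [F → / C a .], [F → C a . C] }  — shift, reduce

No state contains more than one complete item.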